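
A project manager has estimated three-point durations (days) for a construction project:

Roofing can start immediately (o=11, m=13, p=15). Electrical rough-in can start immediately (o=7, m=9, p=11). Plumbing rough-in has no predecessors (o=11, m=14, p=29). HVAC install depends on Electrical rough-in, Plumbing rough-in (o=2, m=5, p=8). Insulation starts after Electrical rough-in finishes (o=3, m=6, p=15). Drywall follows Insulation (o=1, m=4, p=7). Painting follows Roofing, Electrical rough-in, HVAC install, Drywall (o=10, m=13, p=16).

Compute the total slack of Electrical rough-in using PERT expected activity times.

te_Roofing = (11 + 4·13 + 15)/6 = 78/6 = 13
te_Electrical rough-in = (7 + 4·9 + 11)/6 = 54/6 = 9
te_Plumbing rough-in = (11 + 4·14 + 29)/6 = 96/6 = 16
te_HVAC install = (2 + 4·5 + 8)/6 = 30/6 = 5
te_Insulation = (3 + 4·6 + 15)/6 = 42/6 = 7
te_Drywall = (1 + 4·4 + 7)/6 = 24/6 = 4
te_Painting = (10 + 4·13 + 16)/6 = 78/6 = 13

Forward pass:
ES_Roofing = 0; EF_Roofing = 13
ES_Electrical rough-in = 0; EF_Electrical rough-in = 9
ES_Plumbing rough-in = 0; EF_Plumbing rough-in = 16
ES_HVAC install = max(EF_Electrical rough-in=9, EF_Plumbing rough-in=16) = 16; EF_HVAC install = 16+5 = 21
ES_Insulation = 9; EF_Insulation = 9+7 = 16
ES_Drywall = 16; EF_Drywall = 16+4 = 20
ES_Painting = max(EF_Roofing=13, EF_Electrical rough-in=9, EF_HVAC install=21, EF_Drywall=20) = 21; EF_Painting = 21+13 = 34
Expected project duration μ = 34 days. Critical path: Plumbing rough-in → HVAC install → Painting.

Backward pass:
LF_Painting = 34; LS_Painting = 34−13 = 21
LF_Drywall = LS_Painting = 21; LS_Drywall = 21−4 = 17
LF_Insulation = LS_Drywall = 17; LS_Insulation = 17−7 = 10
LF_HVAC install = LS_Painting = 21; LS_HVAC install = 21−5 = 16
LF_Plumbing rough-in = LS_HVAC install = 16; LS_Plumbing rough-in = 16−16 = 0
LF_Electrical rough-in = min(LS_HVAC install=16, LS_Insulation=10, LS_Painting=21) = 10; LS_Electrical rough-in = 10−9 = 1
LF_Roofing = LS_Painting = 21; LS_Roofing = 21−13 = 8
Slack_Electrical rough-in = LS_Electrical rough-in − ES_Electrical rough-in = 1 − 0 = 1

1 days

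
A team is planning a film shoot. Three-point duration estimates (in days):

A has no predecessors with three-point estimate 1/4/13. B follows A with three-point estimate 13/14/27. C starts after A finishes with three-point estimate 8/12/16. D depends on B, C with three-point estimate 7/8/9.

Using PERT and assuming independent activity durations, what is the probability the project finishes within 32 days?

te_A = (1 + 4·4 + 13)/6 = 30/6 = 5; σ²_A = ((13−1)/6)² = 4.000
te_B = (13 + 4·14 + 27)/6 = 96/6 = 16; σ²_B = ((27−13)/6)² = 5.444
te_C = (8 + 4·12 + 16)/6 = 72/6 = 12; σ²_C = ((16−8)/6)² = 1.778
te_D = (7 + 4·8 + 9)/6 = 48/6 = 8; σ²_D = ((9−7)/6)² = 0.111

Forward pass:
ES_A = 0; EF_A = 5
ES_B = 5; EF_B = 5+16 = 21
ES_C = 5; EF_C = 5+12 = 17
ES_D = max(EF_B=21, EF_C=17) = 21; EF_D = 21+8 = 29
Expected project duration μ = 29 days. Critical path: A → B → D.

Variance along critical path = 4.000 + 5.444 + 0.111 = 9.556; σ = √9.556 = 3.091 days.
Z = (32 − 29) / 3.091 = 0.970
P(T ≤ 32) = Φ(0.970) ≈ 0.834

0.834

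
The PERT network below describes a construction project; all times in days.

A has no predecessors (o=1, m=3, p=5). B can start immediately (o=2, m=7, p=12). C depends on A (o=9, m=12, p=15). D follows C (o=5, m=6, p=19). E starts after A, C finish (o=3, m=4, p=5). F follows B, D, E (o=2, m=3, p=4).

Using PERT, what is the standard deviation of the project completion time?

2.65 days

te_A = (1 + 4·3 + 5)/6 = 18/6 = 3; σ²_A = ((5−1)/6)² = 0.444
te_B = (2 + 4·7 + 12)/6 = 42/6 = 7; σ²_B = ((12−2)/6)² = 2.778
te_C = (9 + 4·12 + 15)/6 = 72/6 = 12; σ²_C = ((15−9)/6)² = 1.000
te_D = (5 + 4·6 + 19)/6 = 48/6 = 8; σ²_D = ((19−5)/6)² = 5.444
te_E = (3 + 4·4 + 5)/6 = 24/6 = 4; σ²_E = ((5−3)/6)² = 0.111
te_F = (2 + 4·3 + 4)/6 = 18/6 = 3; σ²_F = ((4−2)/6)² = 0.111

Forward pass:
ES_A = 0; EF_A = 3
ES_B = 0; EF_B = 7
ES_C = 3; EF_C = 3+12 = 15
ES_D = 15; EF_D = 15+8 = 23
ES_E = max(EF_A=3, EF_C=15) = 15; EF_E = 15+4 = 19
ES_F = max(EF_B=7, EF_D=23, EF_E=19) = 23; EF_F = 23+3 = 26
Expected project duration μ = 26 days. Critical path: A → C → D → F.

Variance along critical path = 0.444 + 1.000 + 5.444 + 0.111 = 7.000
σ = √7.000 = 2.646 days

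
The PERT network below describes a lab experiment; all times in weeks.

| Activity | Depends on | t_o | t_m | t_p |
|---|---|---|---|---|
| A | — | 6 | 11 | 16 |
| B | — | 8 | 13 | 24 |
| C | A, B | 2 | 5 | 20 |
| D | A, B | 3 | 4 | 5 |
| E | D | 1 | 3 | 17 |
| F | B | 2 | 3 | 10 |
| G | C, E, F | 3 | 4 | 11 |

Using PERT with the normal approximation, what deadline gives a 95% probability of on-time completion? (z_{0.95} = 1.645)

34.6 weeks

te_A = (6 + 4·11 + 16)/6 = 66/6 = 11; σ²_A = ((16−6)/6)² = 2.778
te_B = (8 + 4·13 + 24)/6 = 84/6 = 14; σ²_B = ((24−8)/6)² = 7.111
te_C = (2 + 4·5 + 20)/6 = 42/6 = 7; σ²_C = ((20−2)/6)² = 9.000
te_D = (3 + 4·4 + 5)/6 = 24/6 = 4; σ²_D = ((5−3)/6)² = 0.111
te_E = (1 + 4·3 + 17)/6 = 30/6 = 5; σ²_E = ((17−1)/6)² = 7.111
te_F = (2 + 4·3 + 10)/6 = 24/6 = 4; σ²_F = ((10−2)/6)² = 1.778
te_G = (3 + 4·4 + 11)/6 = 30/6 = 5; σ²_G = ((11−3)/6)² = 1.778

Forward pass:
ES_A = 0; EF_A = 11
ES_B = 0; EF_B = 14
ES_C = max(EF_A=11, EF_B=14) = 14; EF_C = 14+7 = 21
ES_D = max(EF_A=11, EF_B=14) = 14; EF_D = 14+4 = 18
ES_E = 18; EF_E = 18+5 = 23
ES_F = 14; EF_F = 14+4 = 18
ES_G = max(EF_C=21, EF_E=23, EF_F=18) = 23; EF_G = 23+5 = 28
Expected project duration μ = 28 weeks. Critical path: B → D → E → G.

Variance along critical path = 7.111 + 0.111 + 7.111 + 1.778 = 16.111; σ = 4.014 weeks.
D = μ + z·σ = 28 + 1.645·4.014 = 34.6 weeks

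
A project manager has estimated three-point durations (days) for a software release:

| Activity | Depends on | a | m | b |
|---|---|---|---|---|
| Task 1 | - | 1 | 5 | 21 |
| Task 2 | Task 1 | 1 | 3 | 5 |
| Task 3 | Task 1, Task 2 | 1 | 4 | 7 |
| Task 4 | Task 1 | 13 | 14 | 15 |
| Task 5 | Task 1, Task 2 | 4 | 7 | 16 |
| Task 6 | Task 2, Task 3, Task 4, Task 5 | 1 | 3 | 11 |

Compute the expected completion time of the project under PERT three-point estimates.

25 days

te_Task 1 = (1 + 4·5 + 21)/6 = 42/6 = 7
te_Task 2 = (1 + 4·3 + 5)/6 = 18/6 = 3
te_Task 3 = (1 + 4·4 + 7)/6 = 24/6 = 4
te_Task 4 = (13 + 4·14 + 15)/6 = 84/6 = 14
te_Task 5 = (4 + 4·7 + 16)/6 = 48/6 = 8
te_Task 6 = (1 + 4·3 + 11)/6 = 24/6 = 4

Forward pass:
ES_Task 1 = 0; EF_Task 1 = 7
ES_Task 2 = 7; EF_Task 2 = 7+3 = 10
ES_Task 3 = max(EF_Task 1=7, EF_Task 2=10) = 10; EF_Task 3 = 10+4 = 14
ES_Task 4 = 7; EF_Task 4 = 7+14 = 21
ES_Task 5 = max(EF_Task 1=7, EF_Task 2=10) = 10; EF_Task 5 = 10+8 = 18
ES_Task 6 = max(EF_Task 2=10, EF_Task 3=14, EF_Task 4=21, EF_Task 5=18) = 21; EF_Task 6 = 21+4 = 25
Expected project duration μ = 25 days. Critical path: Task 1 → Task 4 → Task 6.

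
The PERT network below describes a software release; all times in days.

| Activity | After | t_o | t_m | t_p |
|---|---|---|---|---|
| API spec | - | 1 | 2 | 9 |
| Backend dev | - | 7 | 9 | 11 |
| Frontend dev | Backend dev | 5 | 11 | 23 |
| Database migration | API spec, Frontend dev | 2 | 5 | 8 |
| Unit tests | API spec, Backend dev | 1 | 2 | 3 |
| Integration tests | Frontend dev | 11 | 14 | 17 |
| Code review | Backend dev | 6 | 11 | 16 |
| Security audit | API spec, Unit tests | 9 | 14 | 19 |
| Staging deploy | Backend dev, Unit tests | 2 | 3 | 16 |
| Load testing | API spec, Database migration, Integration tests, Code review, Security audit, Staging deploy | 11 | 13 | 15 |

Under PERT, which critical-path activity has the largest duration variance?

te_API spec = (1 + 4·2 + 9)/6 = 18/6 = 3; σ²_API spec = ((9−1)/6)² = 1.778
te_Backend dev = (7 + 4·9 + 11)/6 = 54/6 = 9; σ²_Backend dev = ((11−7)/6)² = 0.444
te_Frontend dev = (5 + 4·11 + 23)/6 = 72/6 = 12; σ²_Frontend dev = ((23−5)/6)² = 9.000
te_Database migration = (2 + 4·5 + 8)/6 = 30/6 = 5; σ²_Database migration = ((8−2)/6)² = 1.000
te_Unit tests = (1 + 4·2 + 3)/6 = 12/6 = 2; σ²_Unit tests = ((3−1)/6)² = 0.111
te_Integration tests = (11 + 4·14 + 17)/6 = 84/6 = 14; σ²_Integration tests = ((17−11)/6)² = 1.000
te_Code review = (6 + 4·11 + 16)/6 = 66/6 = 11; σ²_Code review = ((16−6)/6)² = 2.778
te_Security audit = (9 + 4·14 + 19)/6 = 84/6 = 14; σ²_Security audit = ((19−9)/6)² = 2.778
te_Staging deploy = (2 + 4·3 + 16)/6 = 30/6 = 5; σ²_Staging deploy = ((16−2)/6)² = 5.444
te_Load testing = (11 + 4·13 + 15)/6 = 78/6 = 13; σ²_Load testing = ((15−11)/6)² = 0.444

Forward pass:
ES_API spec = 0; EF_API spec = 3
ES_Backend dev = 0; EF_Backend dev = 9
ES_Frontend dev = 9; EF_Frontend dev = 9+12 = 21
ES_Database migration = max(EF_API spec=3, EF_Frontend dev=21) = 21; EF_Database migration = 21+5 = 26
ES_Unit tests = max(EF_API spec=3, EF_Backend dev=9) = 9; EF_Unit tests = 9+2 = 11
ES_Integration tests = 21; EF_Integration tests = 21+14 = 35
ES_Code review = 9; EF_Code review = 9+11 = 20
ES_Security audit = max(EF_API spec=3, EF_Unit tests=11) = 11; EF_Security audit = 11+14 = 25
ES_Staging deploy = max(EF_Backend dev=9, EF_Unit tests=11) = 11; EF_Staging deploy = 11+5 = 16
ES_Load testing = max(EF_API spec=3, EF_Database migration=26, EF_Integration tests=35, EF_Code review=20, EF_Security audit=25, EF_Staging deploy=16) = 35; EF_Load testing = 35+13 = 48
Expected project duration μ = 48 days. Critical path: Backend dev → Frontend dev → Integration tests → Load testing.

Variances on critical path: σ²_Backend dev=0.444, σ²_Frontend dev=9.000, σ²_Integration tests=1.000, σ²_Load testing=0.444.
Largest is σ²_Frontend dev = 9.000.

Frontend dev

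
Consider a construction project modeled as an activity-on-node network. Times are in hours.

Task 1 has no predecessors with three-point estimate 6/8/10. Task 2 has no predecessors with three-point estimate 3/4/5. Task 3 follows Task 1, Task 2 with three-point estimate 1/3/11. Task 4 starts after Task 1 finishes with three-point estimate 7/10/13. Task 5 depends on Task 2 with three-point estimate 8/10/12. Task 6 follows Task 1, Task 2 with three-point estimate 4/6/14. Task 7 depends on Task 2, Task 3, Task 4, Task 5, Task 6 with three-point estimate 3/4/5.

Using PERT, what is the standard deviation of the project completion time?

1.25 hours

te_Task 1 = (6 + 4·8 + 10)/6 = 48/6 = 8; σ²_Task 1 = ((10−6)/6)² = 0.444
te_Task 2 = (3 + 4·4 + 5)/6 = 24/6 = 4; σ²_Task 2 = ((5−3)/6)² = 0.111
te_Task 3 = (1 + 4·3 + 11)/6 = 24/6 = 4; σ²_Task 3 = ((11−1)/6)² = 2.778
te_Task 4 = (7 + 4·10 + 13)/6 = 60/6 = 10; σ²_Task 4 = ((13−7)/6)² = 1.000
te_Task 5 = (8 + 4·10 + 12)/6 = 60/6 = 10; σ²_Task 5 = ((12−8)/6)² = 0.444
te_Task 6 = (4 + 4·6 + 14)/6 = 42/6 = 7; σ²_Task 6 = ((14−4)/6)² = 2.778
te_Task 7 = (3 + 4·4 + 5)/6 = 24/6 = 4; σ²_Task 7 = ((5−3)/6)² = 0.111

Forward pass:
ES_Task 1 = 0; EF_Task 1 = 8
ES_Task 2 = 0; EF_Task 2 = 4
ES_Task 3 = max(EF_Task 1=8, EF_Task 2=4) = 8; EF_Task 3 = 8+4 = 12
ES_Task 4 = 8; EF_Task 4 = 8+10 = 18
ES_Task 5 = 4; EF_Task 5 = 4+10 = 14
ES_Task 6 = max(EF_Task 1=8, EF_Task 2=4) = 8; EF_Task 6 = 8+7 = 15
ES_Task 7 = max(EF_Task 2=4, EF_Task 3=12, EF_Task 4=18, EF_Task 5=14, EF_Task 6=15) = 18; EF_Task 7 = 18+4 = 22
Expected project duration μ = 22 hours. Critical path: Task 1 → Task 4 → Task 7.

Variance along critical path = 0.444 + 1.000 + 0.111 = 1.556
σ = √1.556 = 1.247 hours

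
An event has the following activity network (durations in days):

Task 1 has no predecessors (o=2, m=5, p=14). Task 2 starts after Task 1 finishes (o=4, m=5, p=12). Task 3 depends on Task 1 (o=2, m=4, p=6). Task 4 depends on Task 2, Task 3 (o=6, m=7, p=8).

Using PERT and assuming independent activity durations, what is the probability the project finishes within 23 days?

te_Task 1 = (2 + 4·5 + 14)/6 = 36/6 = 6; σ²_Task 1 = ((14−2)/6)² = 4.000
te_Task 2 = (4 + 4·5 + 12)/6 = 36/6 = 6; σ²_Task 2 = ((12−4)/6)² = 1.778
te_Task 3 = (2 + 4·4 + 6)/6 = 24/6 = 4; σ²_Task 3 = ((6−2)/6)² = 0.444
te_Task 4 = (6 + 4·7 + 8)/6 = 42/6 = 7; σ²_Task 4 = ((8−6)/6)² = 0.111

Forward pass:
ES_Task 1 = 0; EF_Task 1 = 6
ES_Task 2 = 6; EF_Task 2 = 6+6 = 12
ES_Task 3 = 6; EF_Task 3 = 6+4 = 10
ES_Task 4 = max(EF_Task 2=12, EF_Task 3=10) = 12; EF_Task 4 = 12+7 = 19
Expected project duration μ = 19 days. Critical path: Task 1 → Task 2 → Task 4.

Variance along critical path = 4.000 + 1.778 + 0.111 = 5.889; σ = √5.889 = 2.427 days.
Z = (23 − 19) / 2.427 = 1.648
P(T ≤ 23) = Φ(1.648) ≈ 0.950

0.950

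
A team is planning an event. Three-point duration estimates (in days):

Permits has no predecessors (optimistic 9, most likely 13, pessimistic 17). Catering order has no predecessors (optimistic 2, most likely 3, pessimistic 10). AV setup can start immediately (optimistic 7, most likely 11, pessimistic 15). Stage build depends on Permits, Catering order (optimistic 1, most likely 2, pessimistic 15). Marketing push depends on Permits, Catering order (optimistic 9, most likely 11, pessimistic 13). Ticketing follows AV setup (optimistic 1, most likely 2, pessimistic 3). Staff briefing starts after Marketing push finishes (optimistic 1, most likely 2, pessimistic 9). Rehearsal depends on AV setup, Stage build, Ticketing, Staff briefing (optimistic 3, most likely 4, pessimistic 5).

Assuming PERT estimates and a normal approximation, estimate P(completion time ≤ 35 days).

te_Permits = (9 + 4·13 + 17)/6 = 78/6 = 13; σ²_Permits = ((17−9)/6)² = 1.778
te_Catering order = (2 + 4·3 + 10)/6 = 24/6 = 4; σ²_Catering order = ((10−2)/6)² = 1.778
te_AV setup = (7 + 4·11 + 15)/6 = 66/6 = 11; σ²_AV setup = ((15−7)/6)² = 1.778
te_Stage build = (1 + 4·2 + 15)/6 = 24/6 = 4; σ²_Stage build = ((15−1)/6)² = 5.444
te_Marketing push = (9 + 4·11 + 13)/6 = 66/6 = 11; σ²_Marketing push = ((13−9)/6)² = 0.444
te_Ticketing = (1 + 4·2 + 3)/6 = 12/6 = 2; σ²_Ticketing = ((3−1)/6)² = 0.111
te_Staff briefing = (1 + 4·2 + 9)/6 = 18/6 = 3; σ²_Staff briefing = ((9−1)/6)² = 1.778
te_Rehearsal = (3 + 4·4 + 5)/6 = 24/6 = 4; σ²_Rehearsal = ((5−3)/6)² = 0.111

Forward pass:
ES_Permits = 0; EF_Permits = 13
ES_Catering order = 0; EF_Catering order = 4
ES_AV setup = 0; EF_AV setup = 11
ES_Stage build = max(EF_Permits=13, EF_Catering order=4) = 13; EF_Stage build = 13+4 = 17
ES_Marketing push = max(EF_Permits=13, EF_Catering order=4) = 13; EF_Marketing push = 13+11 = 24
ES_Ticketing = 11; EF_Ticketing = 11+2 = 13
ES_Staff briefing = 24; EF_Staff briefing = 24+3 = 27
ES_Rehearsal = max(EF_AV setup=11, EF_Stage build=17, EF_Ticketing=13, EF_Staff briefing=27) = 27; EF_Rehearsal = 27+4 = 31
Expected project duration μ = 31 days. Critical path: Permits → Marketing push → Staff briefing → Rehearsal.

Variance along critical path = 1.778 + 0.444 + 1.778 + 0.111 = 4.111; σ = √4.111 = 2.028 days.
Z = (35 − 31) / 2.028 = 1.973
P(T ≤ 35) = Φ(1.973) ≈ 0.976

0.976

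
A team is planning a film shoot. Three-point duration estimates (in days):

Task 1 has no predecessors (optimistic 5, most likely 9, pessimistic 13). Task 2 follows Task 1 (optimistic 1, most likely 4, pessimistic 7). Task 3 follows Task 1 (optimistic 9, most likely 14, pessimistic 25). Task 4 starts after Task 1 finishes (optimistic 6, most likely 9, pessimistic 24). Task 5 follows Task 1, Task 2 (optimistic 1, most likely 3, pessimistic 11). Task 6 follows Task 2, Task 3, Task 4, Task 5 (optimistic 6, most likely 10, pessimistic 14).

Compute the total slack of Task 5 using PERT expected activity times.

7 days

te_Task 1 = (5 + 4·9 + 13)/6 = 54/6 = 9
te_Task 2 = (1 + 4·4 + 7)/6 = 24/6 = 4
te_Task 3 = (9 + 4·14 + 25)/6 = 90/6 = 15
te_Task 4 = (6 + 4·9 + 24)/6 = 66/6 = 11
te_Task 5 = (1 + 4·3 + 11)/6 = 24/6 = 4
te_Task 6 = (6 + 4·10 + 14)/6 = 60/6 = 10

Forward pass:
ES_Task 1 = 0; EF_Task 1 = 9
ES_Task 2 = 9; EF_Task 2 = 9+4 = 13
ES_Task 3 = 9; EF_Task 3 = 9+15 = 24
ES_Task 4 = 9; EF_Task 4 = 9+11 = 20
ES_Task 5 = max(EF_Task 1=9, EF_Task 2=13) = 13; EF_Task 5 = 13+4 = 17
ES_Task 6 = max(EF_Task 2=13, EF_Task 3=24, EF_Task 4=20, EF_Task 5=17) = 24; EF_Task 6 = 24+10 = 34
Expected project duration μ = 34 days. Critical path: Task 1 → Task 3 → Task 6.

Backward pass:
LF_Task 6 = 34; LS_Task 6 = 34−10 = 24
LF_Task 5 = LS_Task 6 = 24; LS_Task 5 = 24−4 = 20
LF_Task 4 = LS_Task 6 = 24; LS_Task 4 = 24−11 = 13
LF_Task 3 = LS_Task 6 = 24; LS_Task 3 = 24−15 = 9
LF_Task 2 = min(LS_Task 5=20, LS_Task 6=24) = 20; LS_Task 2 = 20−4 = 16
LF_Task 1 = min(LS_Task 2=16, LS_Task 3=9, LS_Task 4=13, LS_Task 5=20) = 9; LS_Task 1 = 9−9 = 0
Slack_Task 5 = LS_Task 5 − ES_Task 5 = 20 − 13 = 7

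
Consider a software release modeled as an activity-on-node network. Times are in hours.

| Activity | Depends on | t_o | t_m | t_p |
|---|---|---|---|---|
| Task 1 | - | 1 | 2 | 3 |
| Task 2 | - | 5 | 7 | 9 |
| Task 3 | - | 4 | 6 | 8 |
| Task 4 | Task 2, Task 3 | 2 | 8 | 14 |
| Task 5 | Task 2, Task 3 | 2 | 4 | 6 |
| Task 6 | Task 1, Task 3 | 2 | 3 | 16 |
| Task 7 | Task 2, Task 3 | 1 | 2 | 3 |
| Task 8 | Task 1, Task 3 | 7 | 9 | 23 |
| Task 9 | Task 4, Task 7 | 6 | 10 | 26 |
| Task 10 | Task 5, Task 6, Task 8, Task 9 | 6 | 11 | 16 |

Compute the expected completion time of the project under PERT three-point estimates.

38 hours

te_Task 1 = (1 + 4·2 + 3)/6 = 12/6 = 2
te_Task 2 = (5 + 4·7 + 9)/6 = 42/6 = 7
te_Task 3 = (4 + 4·6 + 8)/6 = 36/6 = 6
te_Task 4 = (2 + 4·8 + 14)/6 = 48/6 = 8
te_Task 5 = (2 + 4·4 + 6)/6 = 24/6 = 4
te_Task 6 = (2 + 4·3 + 16)/6 = 30/6 = 5
te_Task 7 = (1 + 4·2 + 3)/6 = 12/6 = 2
te_Task 8 = (7 + 4·9 + 23)/6 = 66/6 = 11
te_Task 9 = (6 + 4·10 + 26)/6 = 72/6 = 12
te_Task 10 = (6 + 4·11 + 16)/6 = 66/6 = 11

Forward pass:
ES_Task 1 = 0; EF_Task 1 = 2
ES_Task 2 = 0; EF_Task 2 = 7
ES_Task 3 = 0; EF_Task 3 = 6
ES_Task 4 = max(EF_Task 2=7, EF_Task 3=6) = 7; EF_Task 4 = 7+8 = 15
ES_Task 5 = max(EF_Task 2=7, EF_Task 3=6) = 7; EF_Task 5 = 7+4 = 11
ES_Task 6 = max(EF_Task 1=2, EF_Task 3=6) = 6; EF_Task 6 = 6+5 = 11
ES_Task 7 = max(EF_Task 2=7, EF_Task 3=6) = 7; EF_Task 7 = 7+2 = 9
ES_Task 8 = max(EF_Task 1=2, EF_Task 3=6) = 6; EF_Task 8 = 6+11 = 17
ES_Task 9 = max(EF_Task 4=15, EF_Task 7=9) = 15; EF_Task 9 = 15+12 = 27
ES_Task 10 = max(EF_Task 5=11, EF_Task 6=11, EF_Task 8=17, EF_Task 9=27) = 27; EF_Task 10 = 27+11 = 38
Expected project duration μ = 38 hours. Critical path: Task 2 → Task 4 → Task 9 → Task 10.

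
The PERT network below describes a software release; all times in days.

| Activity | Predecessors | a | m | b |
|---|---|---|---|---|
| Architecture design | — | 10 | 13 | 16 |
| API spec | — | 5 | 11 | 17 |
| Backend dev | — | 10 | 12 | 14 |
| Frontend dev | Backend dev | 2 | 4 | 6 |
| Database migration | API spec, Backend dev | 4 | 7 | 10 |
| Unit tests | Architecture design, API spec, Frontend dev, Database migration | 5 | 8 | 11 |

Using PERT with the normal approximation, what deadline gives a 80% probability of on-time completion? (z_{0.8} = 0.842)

28.3 days

te_Architecture design = (10 + 4·13 + 16)/6 = 78/6 = 13; σ²_Architecture design = ((16−10)/6)² = 1.000
te_API spec = (5 + 4·11 + 17)/6 = 66/6 = 11; σ²_API spec = ((17−5)/6)² = 4.000
te_Backend dev = (10 + 4·12 + 14)/6 = 72/6 = 12; σ²_Backend dev = ((14−10)/6)² = 0.444
te_Frontend dev = (2 + 4·4 + 6)/6 = 24/6 = 4; σ²_Frontend dev = ((6−2)/6)² = 0.444
te_Database migration = (4 + 4·7 + 10)/6 = 42/6 = 7; σ²_Database migration = ((10−4)/6)² = 1.000
te_Unit tests = (5 + 4·8 + 11)/6 = 48/6 = 8; σ²_Unit tests = ((11−5)/6)² = 1.000

Forward pass:
ES_Architecture design = 0; EF_Architecture design = 13
ES_API spec = 0; EF_API spec = 11
ES_Backend dev = 0; EF_Backend dev = 12
ES_Frontend dev = 12; EF_Frontend dev = 12+4 = 16
ES_Database migration = max(EF_API spec=11, EF_Backend dev=12) = 12; EF_Database migration = 12+7 = 19
ES_Unit tests = max(EF_Architecture design=13, EF_API spec=11, EF_Frontend dev=16, EF_Database migration=19) = 19; EF_Unit tests = 19+8 = 27
Expected project duration μ = 27 days. Critical path: Backend dev → Database migration → Unit tests.

Variance along critical path = 0.444 + 1.000 + 1.000 = 2.444; σ = 1.563 days.
D = μ + z·σ = 27 + 0.842·1.563 = 28.3 days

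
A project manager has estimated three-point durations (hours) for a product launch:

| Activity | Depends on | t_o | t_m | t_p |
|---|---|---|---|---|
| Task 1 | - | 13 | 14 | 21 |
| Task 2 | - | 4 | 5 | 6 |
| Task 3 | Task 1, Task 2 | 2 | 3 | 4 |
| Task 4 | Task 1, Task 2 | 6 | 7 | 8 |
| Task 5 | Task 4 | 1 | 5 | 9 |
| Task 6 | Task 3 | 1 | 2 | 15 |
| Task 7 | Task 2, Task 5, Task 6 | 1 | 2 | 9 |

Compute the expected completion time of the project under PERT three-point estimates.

te_Task 1 = (13 + 4·14 + 21)/6 = 90/6 = 15
te_Task 2 = (4 + 4·5 + 6)/6 = 30/6 = 5
te_Task 3 = (2 + 4·3 + 4)/6 = 18/6 = 3
te_Task 4 = (6 + 4·7 + 8)/6 = 42/6 = 7
te_Task 5 = (1 + 4·5 + 9)/6 = 30/6 = 5
te_Task 6 = (1 + 4·2 + 15)/6 = 24/6 = 4
te_Task 7 = (1 + 4·2 + 9)/6 = 18/6 = 3

Forward pass:
ES_Task 1 = 0; EF_Task 1 = 15
ES_Task 2 = 0; EF_Task 2 = 5
ES_Task 3 = max(EF_Task 1=15, EF_Task 2=5) = 15; EF_Task 3 = 15+3 = 18
ES_Task 4 = max(EF_Task 1=15, EF_Task 2=5) = 15; EF_Task 4 = 15+7 = 22
ES_Task 5 = 22; EF_Task 5 = 22+5 = 27
ES_Task 6 = 18; EF_Task 6 = 18+4 = 22
ES_Task 7 = max(EF_Task 2=5, EF_Task 5=27, EF_Task 6=22) = 27; EF_Task 7 = 27+3 = 30
Expected project duration μ = 30 hours. Critical path: Task 1 → Task 4 → Task 5 → Task 7.

30 hours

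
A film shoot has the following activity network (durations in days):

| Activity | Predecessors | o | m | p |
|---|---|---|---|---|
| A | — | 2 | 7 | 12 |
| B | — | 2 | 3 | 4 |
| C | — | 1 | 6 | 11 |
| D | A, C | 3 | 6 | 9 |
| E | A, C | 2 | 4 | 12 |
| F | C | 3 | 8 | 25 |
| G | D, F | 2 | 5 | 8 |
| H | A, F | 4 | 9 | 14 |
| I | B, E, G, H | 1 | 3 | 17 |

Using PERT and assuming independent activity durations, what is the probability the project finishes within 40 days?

te_A = (2 + 4·7 + 12)/6 = 42/6 = 7; σ²_A = ((12−2)/6)² = 2.778
te_B = (2 + 4·3 + 4)/6 = 18/6 = 3; σ²_B = ((4−2)/6)² = 0.111
te_C = (1 + 4·6 + 11)/6 = 36/6 = 6; σ²_C = ((11−1)/6)² = 2.778
te_D = (3 + 4·6 + 9)/6 = 36/6 = 6; σ²_D = ((9−3)/6)² = 1.000
te_E = (2 + 4·4 + 12)/6 = 30/6 = 5; σ²_E = ((12−2)/6)² = 2.778
te_F = (3 + 4·8 + 25)/6 = 60/6 = 10; σ²_F = ((25−3)/6)² = 13.444
te_G = (2 + 4·5 + 8)/6 = 30/6 = 5; σ²_G = ((8−2)/6)² = 1.000
te_H = (4 + 4·9 + 14)/6 = 54/6 = 9; σ²_H = ((14−4)/6)² = 2.778
te_I = (1 + 4·3 + 17)/6 = 30/6 = 5; σ²_I = ((17−1)/6)² = 7.111

Forward pass:
ES_A = 0; EF_A = 7
ES_B = 0; EF_B = 3
ES_C = 0; EF_C = 6
ES_D = max(EF_A=7, EF_C=6) = 7; EF_D = 7+6 = 13
ES_E = max(EF_A=7, EF_C=6) = 7; EF_E = 7+5 = 12
ES_F = 6; EF_F = 6+10 = 16
ES_G = max(EF_D=13, EF_F=16) = 16; EF_G = 16+5 = 21
ES_H = max(EF_A=7, EF_F=16) = 16; EF_H = 16+9 = 25
ES_I = max(EF_B=3, EF_E=12, EF_G=21, EF_H=25) = 25; EF_I = 25+5 = 30
Expected project duration μ = 30 days. Critical path: C → F → H → I.

Variance along critical path = 2.778 + 13.444 + 2.778 + 7.111 = 26.111; σ = √26.111 = 5.110 days.
Z = (40 − 30) / 5.110 = 1.957
P(T ≤ 40) = Φ(1.957) ≈ 0.975

0.975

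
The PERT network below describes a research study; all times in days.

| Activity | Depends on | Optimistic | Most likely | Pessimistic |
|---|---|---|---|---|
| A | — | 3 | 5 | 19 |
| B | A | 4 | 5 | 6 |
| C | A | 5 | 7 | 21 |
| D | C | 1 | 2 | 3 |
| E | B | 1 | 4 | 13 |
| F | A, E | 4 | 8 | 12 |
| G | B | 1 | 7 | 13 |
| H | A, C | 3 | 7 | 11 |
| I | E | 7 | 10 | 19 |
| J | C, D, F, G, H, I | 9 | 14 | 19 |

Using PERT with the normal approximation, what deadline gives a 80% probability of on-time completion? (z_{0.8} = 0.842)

45.6 days

te_A = (3 + 4·5 + 19)/6 = 42/6 = 7; σ²_A = ((19−3)/6)² = 7.111
te_B = (4 + 4·5 + 6)/6 = 30/6 = 5; σ²_B = ((6−4)/6)² = 0.111
te_C = (5 + 4·7 + 21)/6 = 54/6 = 9; σ²_C = ((21−5)/6)² = 7.111
te_D = (1 + 4·2 + 3)/6 = 12/6 = 2; σ²_D = ((3−1)/6)² = 0.111
te_E = (1 + 4·4 + 13)/6 = 30/6 = 5; σ²_E = ((13−1)/6)² = 4.000
te_F = (4 + 4·8 + 12)/6 = 48/6 = 8; σ²_F = ((12−4)/6)² = 1.778
te_G = (1 + 4·7 + 13)/6 = 42/6 = 7; σ²_G = ((13−1)/6)² = 4.000
te_H = (3 + 4·7 + 11)/6 = 42/6 = 7; σ²_H = ((11−3)/6)² = 1.778
te_I = (7 + 4·10 + 19)/6 = 66/6 = 11; σ²_I = ((19−7)/6)² = 4.000
te_J = (9 + 4·14 + 19)/6 = 84/6 = 14; σ²_J = ((19−9)/6)² = 2.778

Forward pass:
ES_A = 0; EF_A = 7
ES_B = 7; EF_B = 7+5 = 12
ES_C = 7; EF_C = 7+9 = 16
ES_D = 16; EF_D = 16+2 = 18
ES_E = 12; EF_E = 12+5 = 17
ES_F = max(EF_A=7, EF_E=17) = 17; EF_F = 17+8 = 25
ES_G = 12; EF_G = 12+7 = 19
ES_H = max(EF_A=7, EF_C=16) = 16; EF_H = 16+7 = 23
ES_I = 17; EF_I = 17+11 = 28
ES_J = max(EF_C=16, EF_D=18, EF_F=25, EF_G=19, EF_H=23, EF_I=28) = 28; EF_J = 28+14 = 42
Expected project duration μ = 42 days. Critical path: A → B → E → I → J.

Variance along critical path = 7.111 + 0.111 + 4.000 + 4.000 + 2.778 = 18.000; σ = 4.243 days.
D = μ + z·σ = 42 + 0.842·4.243 = 45.6 days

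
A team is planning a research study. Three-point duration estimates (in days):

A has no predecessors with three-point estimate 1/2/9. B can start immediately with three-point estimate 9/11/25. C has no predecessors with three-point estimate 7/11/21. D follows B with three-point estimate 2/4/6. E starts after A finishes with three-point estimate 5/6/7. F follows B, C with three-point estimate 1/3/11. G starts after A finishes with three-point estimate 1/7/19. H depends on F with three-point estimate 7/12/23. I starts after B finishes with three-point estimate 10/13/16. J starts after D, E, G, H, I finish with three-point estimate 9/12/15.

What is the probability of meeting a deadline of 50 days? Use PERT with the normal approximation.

te_A = (1 + 4·2 + 9)/6 = 18/6 = 3; σ²_A = ((9−1)/6)² = 1.778
te_B = (9 + 4·11 + 25)/6 = 78/6 = 13; σ²_B = ((25−9)/6)² = 7.111
te_C = (7 + 4·11 + 21)/6 = 72/6 = 12; σ²_C = ((21−7)/6)² = 5.444
te_D = (2 + 4·4 + 6)/6 = 24/6 = 4; σ²_D = ((6−2)/6)² = 0.444
te_E = (5 + 4·6 + 7)/6 = 36/6 = 6; σ²_E = ((7−5)/6)² = 0.111
te_F = (1 + 4·3 + 11)/6 = 24/6 = 4; σ²_F = ((11−1)/6)² = 2.778
te_G = (1 + 4·7 + 19)/6 = 48/6 = 8; σ²_G = ((19−1)/6)² = 9.000
te_H = (7 + 4·12 + 23)/6 = 78/6 = 13; σ²_H = ((23−7)/6)² = 7.111
te_I = (10 + 4·13 + 16)/6 = 78/6 = 13; σ²_I = ((16−10)/6)² = 1.000
te_J = (9 + 4·12 + 15)/6 = 72/6 = 12; σ²_J = ((15−9)/6)² = 1.000

Forward pass:
ES_A = 0; EF_A = 3
ES_B = 0; EF_B = 13
ES_C = 0; EF_C = 12
ES_D = 13; EF_D = 13+4 = 17
ES_E = 3; EF_E = 3+6 = 9
ES_F = max(EF_B=13, EF_C=12) = 13; EF_F = 13+4 = 17
ES_G = 3; EF_G = 3+8 = 11
ES_H = 17; EF_H = 17+13 = 30
ES_I = 13; EF_I = 13+13 = 26
ES_J = max(EF_D=17, EF_E=9, EF_G=11, EF_H=30, EF_I=26) = 30; EF_J = 30+12 = 42
Expected project duration μ = 42 days. Critical path: B → F → H → J.

Variance along critical path = 7.111 + 2.778 + 7.111 + 1.000 = 18.000; σ = √18.000 = 4.243 days.
Z = (50 − 42) / 4.243 = 1.886
P(T ≤ 50) = Φ(1.886) ≈ 0.970

0.970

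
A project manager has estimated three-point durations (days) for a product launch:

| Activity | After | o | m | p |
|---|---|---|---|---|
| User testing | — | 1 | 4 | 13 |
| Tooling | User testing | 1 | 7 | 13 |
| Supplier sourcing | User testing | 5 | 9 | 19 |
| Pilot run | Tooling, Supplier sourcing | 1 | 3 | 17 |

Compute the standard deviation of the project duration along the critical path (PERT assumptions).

4.07 days

te_User testing = (1 + 4·4 + 13)/6 = 30/6 = 5; σ²_User testing = ((13−1)/6)² = 4.000
te_Tooling = (1 + 4·7 + 13)/6 = 42/6 = 7; σ²_Tooling = ((13−1)/6)² = 4.000
te_Supplier sourcing = (5 + 4·9 + 19)/6 = 60/6 = 10; σ²_Supplier sourcing = ((19−5)/6)² = 5.444
te_Pilot run = (1 + 4·3 + 17)/6 = 30/6 = 5; σ²_Pilot run = ((17−1)/6)² = 7.111

Forward pass:
ES_User testing = 0; EF_User testing = 5
ES_Tooling = 5; EF_Tooling = 5+7 = 12
ES_Supplier sourcing = 5; EF_Supplier sourcing = 5+10 = 15
ES_Pilot run = max(EF_Tooling=12, EF_Supplier sourcing=15) = 15; EF_Pilot run = 15+5 = 20
Expected project duration μ = 20 days. Critical path: User testing → Supplier sourcing → Pilot run.

Variance along critical path = 4.000 + 5.444 + 7.111 = 16.556
σ = √16.556 = 4.069 days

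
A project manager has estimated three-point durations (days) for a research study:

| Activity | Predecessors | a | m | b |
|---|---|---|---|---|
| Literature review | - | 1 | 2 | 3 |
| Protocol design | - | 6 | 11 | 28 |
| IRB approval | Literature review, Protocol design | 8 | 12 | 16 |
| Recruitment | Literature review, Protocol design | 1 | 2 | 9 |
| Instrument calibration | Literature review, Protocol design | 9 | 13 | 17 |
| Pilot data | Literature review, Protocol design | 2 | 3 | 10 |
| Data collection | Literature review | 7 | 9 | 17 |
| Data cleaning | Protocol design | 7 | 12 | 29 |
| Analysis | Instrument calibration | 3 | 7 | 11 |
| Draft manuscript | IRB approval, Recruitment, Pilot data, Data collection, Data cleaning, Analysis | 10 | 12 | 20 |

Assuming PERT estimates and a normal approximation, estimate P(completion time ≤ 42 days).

te_Literature review = (1 + 4·2 + 3)/6 = 12/6 = 2; σ²_Literature review = ((3−1)/6)² = 0.111
te_Protocol design = (6 + 4·11 + 28)/6 = 78/6 = 13; σ²_Protocol design = ((28−6)/6)² = 13.444
te_IRB approval = (8 + 4·12 + 16)/6 = 72/6 = 12; σ²_IRB approval = ((16−8)/6)² = 1.778
te_Recruitment = (1 + 4·2 + 9)/6 = 18/6 = 3; σ²_Recruitment = ((9−1)/6)² = 1.778
te_Instrument calibration = (9 + 4·13 + 17)/6 = 78/6 = 13; σ²_Instrument calibration = ((17−9)/6)² = 1.778
te_Pilot data = (2 + 4·3 + 10)/6 = 24/6 = 4; σ²_Pilot data = ((10−2)/6)² = 1.778
te_Data collection = (7 + 4·9 + 17)/6 = 60/6 = 10; σ²_Data collection = ((17−7)/6)² = 2.778
te_Data cleaning = (7 + 4·12 + 29)/6 = 84/6 = 14; σ²_Data cleaning = ((29−7)/6)² = 13.444
te_Analysis = (3 + 4·7 + 11)/6 = 42/6 = 7; σ²_Analysis = ((11−3)/6)² = 1.778
te_Draft manuscript = (10 + 4·12 + 20)/6 = 78/6 = 13; σ²_Draft manuscript = ((20−10)/6)² = 2.778

Forward pass:
ES_Literature review = 0; EF_Literature review = 2
ES_Protocol design = 0; EF_Protocol design = 13
ES_IRB approval = max(EF_Literature review=2, EF_Protocol design=13) = 13; EF_IRB approval = 13+12 = 25
ES_Recruitment = max(EF_Literature review=2, EF_Protocol design=13) = 13; EF_Recruitment = 13+3 = 16
ES_Instrument calibration = max(EF_Literature review=2, EF_Protocol design=13) = 13; EF_Instrument calibration = 13+13 = 26
ES_Pilot data = max(EF_Literature review=2, EF_Protocol design=13) = 13; EF_Pilot data = 13+4 = 17
ES_Data collection = 2; EF_Data collection = 2+10 = 12
ES_Data cleaning = 13; EF_Data cleaning = 13+14 = 27
ES_Analysis = 26; EF_Analysis = 26+7 = 33
ES_Draft manuscript = max(EF_IRB approval=25, EF_Recruitment=16, EF_Pilot data=17, EF_Data collection=12, EF_Data cleaning=27, EF_Analysis=33) = 33; EF_Draft manuscript = 33+13 = 46
Expected project duration μ = 46 days. Critical path: Protocol design → Instrument calibration → Analysis → Draft manuscript.

Variance along critical path = 13.444 + 1.778 + 1.778 + 2.778 = 19.778; σ = √19.778 = 4.447 days.
Z = (42 − 46) / 4.447 = -0.899
P(T ≤ 42) = Φ(-0.899) ≈ 0.184

0.184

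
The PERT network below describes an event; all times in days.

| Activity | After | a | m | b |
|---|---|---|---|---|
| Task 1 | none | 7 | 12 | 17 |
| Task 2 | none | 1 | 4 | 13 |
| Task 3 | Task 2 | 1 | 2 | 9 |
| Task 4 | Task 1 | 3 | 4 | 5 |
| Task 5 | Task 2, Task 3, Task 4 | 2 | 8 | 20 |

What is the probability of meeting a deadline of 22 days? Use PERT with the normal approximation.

te_Task 1 = (7 + 4·12 + 17)/6 = 72/6 = 12; σ²_Task 1 = ((17−7)/6)² = 2.778
te_Task 2 = (1 + 4·4 + 13)/6 = 30/6 = 5; σ²_Task 2 = ((13−1)/6)² = 4.000
te_Task 3 = (1 + 4·2 + 9)/6 = 18/6 = 3; σ²_Task 3 = ((9−1)/6)² = 1.778
te_Task 4 = (3 + 4·4 + 5)/6 = 24/6 = 4; σ²_Task 4 = ((5−3)/6)² = 0.111
te_Task 5 = (2 + 4·8 + 20)/6 = 54/6 = 9; σ²_Task 5 = ((20−2)/6)² = 9.000

Forward pass:
ES_Task 1 = 0; EF_Task 1 = 12
ES_Task 2 = 0; EF_Task 2 = 5
ES_Task 3 = 5; EF_Task 3 = 5+3 = 8
ES_Task 4 = 12; EF_Task 4 = 12+4 = 16
ES_Task 5 = max(EF_Task 2=5, EF_Task 3=8, EF_Task 4=16) = 16; EF_Task 5 = 16+9 = 25
Expected project duration μ = 25 days. Critical path: Task 1 → Task 4 → Task 5.

Variance along critical path = 2.778 + 0.111 + 9.000 = 11.889; σ = √11.889 = 3.448 days.
Z = (22 − 25) / 3.448 = -0.870
P(T ≤ 22) = Φ(-0.870) ≈ 0.192

0.192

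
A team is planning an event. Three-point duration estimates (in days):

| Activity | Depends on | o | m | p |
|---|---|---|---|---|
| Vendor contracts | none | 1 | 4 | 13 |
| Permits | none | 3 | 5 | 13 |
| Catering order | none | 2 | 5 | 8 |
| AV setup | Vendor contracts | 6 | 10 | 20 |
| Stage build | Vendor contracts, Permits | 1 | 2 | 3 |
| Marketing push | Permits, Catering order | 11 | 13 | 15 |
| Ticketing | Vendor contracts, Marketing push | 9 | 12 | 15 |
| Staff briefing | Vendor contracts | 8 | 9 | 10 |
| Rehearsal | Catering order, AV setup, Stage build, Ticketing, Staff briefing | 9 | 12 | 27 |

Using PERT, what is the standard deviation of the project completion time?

te_Vendor contracts = (1 + 4·4 + 13)/6 = 30/6 = 5; σ²_Vendor contracts = ((13−1)/6)² = 4.000
te_Permits = (3 + 4·5 + 13)/6 = 36/6 = 6; σ²_Permits = ((13−3)/6)² = 2.778
te_Catering order = (2 + 4·5 + 8)/6 = 30/6 = 5; σ²_Catering order = ((8−2)/6)² = 1.000
te_AV setup = (6 + 4·10 + 20)/6 = 66/6 = 11; σ²_AV setup = ((20−6)/6)² = 5.444
te_Stage build = (1 + 4·2 + 3)/6 = 12/6 = 2; σ²_Stage build = ((3−1)/6)² = 0.111
te_Marketing push = (11 + 4·13 + 15)/6 = 78/6 = 13; σ²_Marketing push = ((15−11)/6)² = 0.444
te_Ticketing = (9 + 4·12 + 15)/6 = 72/6 = 12; σ²_Ticketing = ((15−9)/6)² = 1.000
te_Staff briefing = (8 + 4·9 + 10)/6 = 54/6 = 9; σ²_Staff briefing = ((10−8)/6)² = 0.111
te_Rehearsal = (9 + 4·12 + 27)/6 = 84/6 = 14; σ²_Rehearsal = ((27−9)/6)² = 9.000

Forward pass:
ES_Vendor contracts = 0; EF_Vendor contracts = 5
ES_Permits = 0; EF_Permits = 6
ES_Catering order = 0; EF_Catering order = 5
ES_AV setup = 5; EF_AV setup = 5+11 = 16
ES_Stage build = max(EF_Vendor contracts=5, EF_Permits=6) = 6; EF_Stage build = 6+2 = 8
ES_Marketing push = max(EF_Permits=6, EF_Catering order=5) = 6; EF_Marketing push = 6+13 = 19
ES_Ticketing = max(EF_Vendor contracts=5, EF_Marketing push=19) = 19; EF_Ticketing = 19+12 = 31
ES_Staff briefing = 5; EF_Staff briefing = 5+9 = 14
ES_Rehearsal = max(EF_Catering order=5, EF_AV setup=16, EF_Stage build=8, EF_Ticketing=31, EF_Staff briefing=14) = 31; EF_Rehearsal = 31+14 = 45
Expected project duration μ = 45 days. Critical path: Permits → Marketing push → Ticketing → Rehearsal.

Variance along critical path = 2.778 + 0.444 + 1.000 + 9.000 = 13.222
σ = √13.222 = 3.636 days

3.64 days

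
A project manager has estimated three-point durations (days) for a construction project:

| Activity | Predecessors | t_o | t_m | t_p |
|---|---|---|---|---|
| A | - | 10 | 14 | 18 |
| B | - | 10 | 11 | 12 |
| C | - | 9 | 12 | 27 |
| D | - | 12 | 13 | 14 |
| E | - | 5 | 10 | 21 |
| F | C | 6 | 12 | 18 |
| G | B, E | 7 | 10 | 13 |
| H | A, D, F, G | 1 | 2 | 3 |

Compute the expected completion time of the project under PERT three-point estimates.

te_A = (10 + 4·14 + 18)/6 = 84/6 = 14
te_B = (10 + 4·11 + 12)/6 = 66/6 = 11
te_C = (9 + 4·12 + 27)/6 = 84/6 = 14
te_D = (12 + 4·13 + 14)/6 = 78/6 = 13
te_E = (5 + 4·10 + 21)/6 = 66/6 = 11
te_F = (6 + 4·12 + 18)/6 = 72/6 = 12
te_G = (7 + 4·10 + 13)/6 = 60/6 = 10
te_H = (1 + 4·2 + 3)/6 = 12/6 = 2

Forward pass:
ES_A = 0; EF_A = 14
ES_B = 0; EF_B = 11
ES_C = 0; EF_C = 14
ES_D = 0; EF_D = 13
ES_E = 0; EF_E = 11
ES_F = 14; EF_F = 14+12 = 26
ES_G = max(EF_B=11, EF_E=11) = 11; EF_G = 11+10 = 21
ES_H = max(EF_A=14, EF_D=13, EF_F=26, EF_G=21) = 26; EF_H = 26+2 = 28
Expected project duration μ = 28 days. Critical path: C → F → H.

28 days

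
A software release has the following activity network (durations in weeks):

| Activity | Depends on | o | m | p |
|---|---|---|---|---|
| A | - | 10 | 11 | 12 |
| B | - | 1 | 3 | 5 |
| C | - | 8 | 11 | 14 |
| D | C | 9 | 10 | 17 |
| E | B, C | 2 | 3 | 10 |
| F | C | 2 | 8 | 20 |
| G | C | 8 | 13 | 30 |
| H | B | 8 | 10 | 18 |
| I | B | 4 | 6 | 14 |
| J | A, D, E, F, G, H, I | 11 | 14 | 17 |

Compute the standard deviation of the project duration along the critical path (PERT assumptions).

3.93 weeks

te_A = (10 + 4·11 + 12)/6 = 66/6 = 11; σ²_A = ((12−10)/6)² = 0.111
te_B = (1 + 4·3 + 5)/6 = 18/6 = 3; σ²_B = ((5−1)/6)² = 0.444
te_C = (8 + 4·11 + 14)/6 = 66/6 = 11; σ²_C = ((14−8)/6)² = 1.000
te_D = (9 + 4·10 + 17)/6 = 66/6 = 11; σ²_D = ((17−9)/6)² = 1.778
te_E = (2 + 4·3 + 10)/6 = 24/6 = 4; σ²_E = ((10−2)/6)² = 1.778
te_F = (2 + 4·8 + 20)/6 = 54/6 = 9; σ²_F = ((20−2)/6)² = 9.000
te_G = (8 + 4·13 + 30)/6 = 90/6 = 15; σ²_G = ((30−8)/6)² = 13.444
te_H = (8 + 4·10 + 18)/6 = 66/6 = 11; σ²_H = ((18−8)/6)² = 2.778
te_I = (4 + 4·6 + 14)/6 = 42/6 = 7; σ²_I = ((14−4)/6)² = 2.778
te_J = (11 + 4·14 + 17)/6 = 84/6 = 14; σ²_J = ((17−11)/6)² = 1.000

Forward pass:
ES_A = 0; EF_A = 11
ES_B = 0; EF_B = 3
ES_C = 0; EF_C = 11
ES_D = 11; EF_D = 11+11 = 22
ES_E = max(EF_B=3, EF_C=11) = 11; EF_E = 11+4 = 15
ES_F = 11; EF_F = 11+9 = 20
ES_G = 11; EF_G = 11+15 = 26
ES_H = 3; EF_H = 3+11 = 14
ES_I = 3; EF_I = 3+7 = 10
ES_J = max(EF_A=11, EF_D=22, EF_E=15, EF_F=20, EF_G=26, EF_H=14, EF_I=10) = 26; EF_J = 26+14 = 40
Expected project duration μ = 40 weeks. Critical path: C → G → J.

Variance along critical path = 1.000 + 13.444 + 1.000 = 15.444
σ = √15.444 = 3.930 weeks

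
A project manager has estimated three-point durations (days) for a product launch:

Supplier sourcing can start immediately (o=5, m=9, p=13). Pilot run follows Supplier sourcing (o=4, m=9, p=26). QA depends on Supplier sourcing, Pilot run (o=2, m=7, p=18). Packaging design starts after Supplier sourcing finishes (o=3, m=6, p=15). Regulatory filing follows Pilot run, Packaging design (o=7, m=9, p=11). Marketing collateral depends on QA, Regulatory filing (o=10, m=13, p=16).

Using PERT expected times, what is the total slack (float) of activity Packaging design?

te_Supplier sourcing = (5 + 4·9 + 13)/6 = 54/6 = 9
te_Pilot run = (4 + 4·9 + 26)/6 = 66/6 = 11
te_QA = (2 + 4·7 + 18)/6 = 48/6 = 8
te_Packaging design = (3 + 4·6 + 15)/6 = 42/6 = 7
te_Regulatory filing = (7 + 4·9 + 11)/6 = 54/6 = 9
te_Marketing collateral = (10 + 4·13 + 16)/6 = 78/6 = 13

Forward pass:
ES_Supplier sourcing = 0; EF_Supplier sourcing = 9
ES_Pilot run = 9; EF_Pilot run = 9+11 = 20
ES_QA = max(EF_Supplier sourcing=9, EF_Pilot run=20) = 20; EF_QA = 20+8 = 28
ES_Packaging design = 9; EF_Packaging design = 9+7 = 16
ES_Regulatory filing = max(EF_Pilot run=20, EF_Packaging design=16) = 20; EF_Regulatory filing = 20+9 = 29
ES_Marketing collateral = max(EF_QA=28, EF_Regulatory filing=29) = 29; EF_Marketing collateral = 29+13 = 42
Expected project duration μ = 42 days. Critical path: Supplier sourcing → Pilot run → Regulatory filing → Marketing collateral.

Backward pass:
LF_Marketing collateral = 42; LS_Marketing collateral = 42−13 = 29
LF_Regulatory filing = LS_Marketing collateral = 29; LS_Regulatory filing = 29−9 = 20
LF_Packaging design = LS_Regulatory filing = 20; LS_Packaging design = 20−7 = 13
LF_QA = LS_Marketing collateral = 29; LS_QA = 29−8 = 21
LF_Pilot run = min(LS_QA=21, LS_Regulatory filing=20) = 20; LS_Pilot run = 20−11 = 9
LF_Supplier sourcing = min(LS_Pilot run=9, LS_QA=21, LS_Packaging design=13) = 9; LS_Supplier sourcing = 9−9 = 0
Slack_Packaging design = LS_Packaging design − ES_Packaging design = 13 − 9 = 4

4 days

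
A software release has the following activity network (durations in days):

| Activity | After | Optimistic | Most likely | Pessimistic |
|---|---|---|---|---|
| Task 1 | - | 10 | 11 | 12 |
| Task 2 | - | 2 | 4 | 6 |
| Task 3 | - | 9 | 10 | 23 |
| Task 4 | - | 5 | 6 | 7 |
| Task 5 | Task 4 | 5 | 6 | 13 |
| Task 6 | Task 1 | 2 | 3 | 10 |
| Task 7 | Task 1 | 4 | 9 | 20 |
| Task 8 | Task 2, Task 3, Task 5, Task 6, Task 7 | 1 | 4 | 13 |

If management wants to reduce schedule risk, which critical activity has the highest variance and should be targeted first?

te_Task 1 = (10 + 4·11 + 12)/6 = 66/6 = 11; σ²_Task 1 = ((12−10)/6)² = 0.111
te_Task 2 = (2 + 4·4 + 6)/6 = 24/6 = 4; σ²_Task 2 = ((6−2)/6)² = 0.444
te_Task 3 = (9 + 4·10 + 23)/6 = 72/6 = 12; σ²_Task 3 = ((23−9)/6)² = 5.444
te_Task 4 = (5 + 4·6 + 7)/6 = 36/6 = 6; σ²_Task 4 = ((7−5)/6)² = 0.111
te_Task 5 = (5 + 4·6 + 13)/6 = 42/6 = 7; σ²_Task 5 = ((13−5)/6)² = 1.778
te_Task 6 = (2 + 4·3 + 10)/6 = 24/6 = 4; σ²_Task 6 = ((10−2)/6)² = 1.778
te_Task 7 = (4 + 4·9 + 20)/6 = 60/6 = 10; σ²_Task 7 = ((20−4)/6)² = 7.111
te_Task 8 = (1 + 4·4 + 13)/6 = 30/6 = 5; σ²_Task 8 = ((13−1)/6)² = 4.000

Forward pass:
ES_Task 1 = 0; EF_Task 1 = 11
ES_Task 2 = 0; EF_Task 2 = 4
ES_Task 3 = 0; EF_Task 3 = 12
ES_Task 4 = 0; EF_Task 4 = 6
ES_Task 5 = 6; EF_Task 5 = 6+7 = 13
ES_Task 6 = 11; EF_Task 6 = 11+4 = 15
ES_Task 7 = 11; EF_Task 7 = 11+10 = 21
ES_Task 8 = max(EF_Task 2=4, EF_Task 3=12, EF_Task 5=13, EF_Task 6=15, EF_Task 7=21) = 21; EF_Task 8 = 21+5 = 26
Expected project duration μ = 26 days. Critical path: Task 1 → Task 7 → Task 8.

Variances on critical path: σ²_Task 1=0.111, σ²_Task 7=7.111, σ²_Task 8=4.000.
Largest is σ²_Task 7 = 7.111.

Task 7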